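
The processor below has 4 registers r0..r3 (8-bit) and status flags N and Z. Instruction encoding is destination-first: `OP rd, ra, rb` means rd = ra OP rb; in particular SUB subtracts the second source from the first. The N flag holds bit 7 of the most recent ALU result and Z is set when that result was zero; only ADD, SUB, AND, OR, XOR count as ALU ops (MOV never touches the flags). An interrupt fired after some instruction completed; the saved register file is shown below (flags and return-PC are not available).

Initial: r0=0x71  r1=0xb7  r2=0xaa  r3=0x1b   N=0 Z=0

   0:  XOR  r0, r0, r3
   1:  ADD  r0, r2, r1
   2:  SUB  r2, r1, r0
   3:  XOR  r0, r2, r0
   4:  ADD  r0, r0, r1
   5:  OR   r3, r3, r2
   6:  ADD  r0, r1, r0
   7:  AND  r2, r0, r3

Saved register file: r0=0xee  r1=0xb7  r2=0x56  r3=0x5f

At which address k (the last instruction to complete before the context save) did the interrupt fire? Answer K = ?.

K = 5

after  0: r0=0x6a r1=0xb7 r2=0xaa r3=0x1b  N=0 Z=0
after  1: r0=0x61 r1=0xb7 r2=0xaa r3=0x1b  N=0 Z=0
after  2: r0=0x61 r1=0xb7 r2=0x56 r3=0x1b  N=0 Z=0
after  3: r0=0x37 r1=0xb7 r2=0x56 r3=0x1b  N=0 Z=0
after  4: r0=0xee r1=0xb7 r2=0x56 r3=0x1b  N=1 Z=0
after  5: r0=0xee r1=0xb7 r2=0x56 r3=0x5f  N=0 Z=0
-- IRQ taken; context saved, return-PC = 6 --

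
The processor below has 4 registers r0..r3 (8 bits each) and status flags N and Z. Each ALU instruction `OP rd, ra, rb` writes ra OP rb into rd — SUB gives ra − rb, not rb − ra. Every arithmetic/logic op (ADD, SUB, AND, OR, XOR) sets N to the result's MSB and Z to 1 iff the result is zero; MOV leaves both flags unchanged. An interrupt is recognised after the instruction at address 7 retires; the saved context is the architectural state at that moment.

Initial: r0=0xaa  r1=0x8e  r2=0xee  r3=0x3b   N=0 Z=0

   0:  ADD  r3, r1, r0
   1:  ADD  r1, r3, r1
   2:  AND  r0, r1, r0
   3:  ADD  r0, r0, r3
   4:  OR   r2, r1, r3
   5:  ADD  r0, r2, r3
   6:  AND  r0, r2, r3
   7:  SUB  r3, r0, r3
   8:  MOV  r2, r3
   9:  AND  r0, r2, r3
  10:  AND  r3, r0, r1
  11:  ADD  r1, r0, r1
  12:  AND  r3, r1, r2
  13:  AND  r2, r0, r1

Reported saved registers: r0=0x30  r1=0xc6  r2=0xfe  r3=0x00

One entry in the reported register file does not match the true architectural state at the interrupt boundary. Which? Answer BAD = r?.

after  0: r0=0xaa r1=0x8e r2=0xee r3=0x38  N=0 Z=0
after  1: r0=0xaa r1=0xc6 r2=0xee r3=0x38  N=1 Z=0
after  2: r0=0x82 r1=0xc6 r2=0xee r3=0x38  N=1 Z=0
after  3: r0=0xba r1=0xc6 r2=0xee r3=0x38  N=1 Z=0
after  4: r0=0xba r1=0xc6 r2=0xfe r3=0x38  N=1 Z=0
after  5: r0=0x36 r1=0xc6 r2=0xfe r3=0x38  N=0 Z=0
after  6: r0=0x38 r1=0xc6 r2=0xfe r3=0x38  N=0 Z=0
after  7: r0=0x38 r1=0xc6 r2=0xfe r3=0x00  N=0 Z=1
-- IRQ taken; context saved, return-PC = 8 --
mismatch: r0: reported 0x30 vs actual 0x38

BAD = r0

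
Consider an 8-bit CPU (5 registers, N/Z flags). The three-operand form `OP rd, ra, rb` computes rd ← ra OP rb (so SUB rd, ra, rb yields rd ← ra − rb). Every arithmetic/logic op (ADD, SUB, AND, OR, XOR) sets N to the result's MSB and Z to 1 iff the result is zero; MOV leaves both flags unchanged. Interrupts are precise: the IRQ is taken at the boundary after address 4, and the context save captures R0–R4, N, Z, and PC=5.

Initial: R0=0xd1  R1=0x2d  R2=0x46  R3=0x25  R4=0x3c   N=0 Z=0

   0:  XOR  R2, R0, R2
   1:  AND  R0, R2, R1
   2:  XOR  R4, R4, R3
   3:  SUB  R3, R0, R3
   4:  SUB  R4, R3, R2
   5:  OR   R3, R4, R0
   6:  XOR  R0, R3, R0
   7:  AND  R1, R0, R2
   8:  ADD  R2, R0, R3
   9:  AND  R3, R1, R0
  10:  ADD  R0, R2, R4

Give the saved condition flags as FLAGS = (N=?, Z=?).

FLAGS = (N=0, Z=0)

after  0: R0=0xd1 R1=0x2d R2=0x97 R3=0x25 R4=0x3c  N=1 Z=0
after  1: R0=0x05 R1=0x2d R2=0x97 R3=0x25 R4=0x3c  N=0 Z=0
after  2: R0=0x05 R1=0x2d R2=0x97 R3=0x25 R4=0x19  N=0 Z=0
after  3: R0=0x05 R1=0x2d R2=0x97 R3=0xe0 R4=0x19  N=1 Z=0
after  4: R0=0x05 R1=0x2d R2=0x97 R3=0xe0 R4=0x49  N=0 Z=0
-- IRQ taken; context saved, return-PC = 5 --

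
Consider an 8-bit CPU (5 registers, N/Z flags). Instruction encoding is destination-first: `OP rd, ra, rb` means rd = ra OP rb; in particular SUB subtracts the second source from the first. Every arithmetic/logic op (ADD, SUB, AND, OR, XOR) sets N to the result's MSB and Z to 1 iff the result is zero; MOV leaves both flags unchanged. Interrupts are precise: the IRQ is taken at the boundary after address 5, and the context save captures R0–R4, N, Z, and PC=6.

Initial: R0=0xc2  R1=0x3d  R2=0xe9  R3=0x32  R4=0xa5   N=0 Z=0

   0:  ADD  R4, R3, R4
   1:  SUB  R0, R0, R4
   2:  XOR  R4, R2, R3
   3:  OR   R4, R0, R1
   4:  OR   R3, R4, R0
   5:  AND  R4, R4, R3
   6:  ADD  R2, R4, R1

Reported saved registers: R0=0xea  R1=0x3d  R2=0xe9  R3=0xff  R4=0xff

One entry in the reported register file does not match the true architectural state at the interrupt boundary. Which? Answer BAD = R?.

BAD = R0

after  0: R0=0xc2 R1=0x3d R2=0xe9 R3=0x32 R4=0xd7  N=1 Z=0
after  1: R0=0xeb R1=0x3d R2=0xe9 R3=0x32 R4=0xd7  N=1 Z=0
after  2: R0=0xeb R1=0x3d R2=0xe9 R3=0x32 R4=0xdb  N=1 Z=0
after  3: R0=0xeb R1=0x3d R2=0xe9 R3=0x32 R4=0xff  N=1 Z=0
after  4: R0=0xeb R1=0x3d R2=0xe9 R3=0xff R4=0xff  N=1 Z=0
after  5: R0=0xeb R1=0x3d R2=0xe9 R3=0xff R4=0xff  N=1 Z=0
-- IRQ taken; context saved, return-PC = 6 --
mismatch: R0: reported 0xea vs actual 0xeb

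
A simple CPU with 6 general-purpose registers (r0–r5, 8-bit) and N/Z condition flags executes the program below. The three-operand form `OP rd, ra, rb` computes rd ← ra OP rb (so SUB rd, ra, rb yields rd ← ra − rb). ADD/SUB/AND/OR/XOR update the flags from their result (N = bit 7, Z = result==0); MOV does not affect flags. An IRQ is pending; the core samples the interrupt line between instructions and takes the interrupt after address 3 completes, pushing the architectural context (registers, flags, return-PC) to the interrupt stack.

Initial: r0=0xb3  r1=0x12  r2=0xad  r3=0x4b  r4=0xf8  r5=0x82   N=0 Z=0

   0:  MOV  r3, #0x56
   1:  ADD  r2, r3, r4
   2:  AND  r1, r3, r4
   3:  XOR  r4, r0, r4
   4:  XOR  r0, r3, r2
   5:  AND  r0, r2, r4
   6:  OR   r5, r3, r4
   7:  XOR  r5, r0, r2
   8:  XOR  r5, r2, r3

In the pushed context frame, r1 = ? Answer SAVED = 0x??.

SAVED = 0x50

after  0: r0=0xb3 r1=0x12 r2=0xad r3=0x56 r4=0xf8 r5=0x82  N=0 Z=0
after  1: r0=0xb3 r1=0x12 r2=0x4e r3=0x56 r4=0xf8 r5=0x82  N=0 Z=0
after  2: r0=0xb3 r1=0x50 r2=0x4e r3=0x56 r4=0xf8 r5=0x82  N=0 Z=0
after  3: r0=0xb3 r1=0x50 r2=0x4e r3=0x56 r4=0x4b r5=0x82  N=0 Z=0
-- IRQ taken; context saved, return-PC = 4 --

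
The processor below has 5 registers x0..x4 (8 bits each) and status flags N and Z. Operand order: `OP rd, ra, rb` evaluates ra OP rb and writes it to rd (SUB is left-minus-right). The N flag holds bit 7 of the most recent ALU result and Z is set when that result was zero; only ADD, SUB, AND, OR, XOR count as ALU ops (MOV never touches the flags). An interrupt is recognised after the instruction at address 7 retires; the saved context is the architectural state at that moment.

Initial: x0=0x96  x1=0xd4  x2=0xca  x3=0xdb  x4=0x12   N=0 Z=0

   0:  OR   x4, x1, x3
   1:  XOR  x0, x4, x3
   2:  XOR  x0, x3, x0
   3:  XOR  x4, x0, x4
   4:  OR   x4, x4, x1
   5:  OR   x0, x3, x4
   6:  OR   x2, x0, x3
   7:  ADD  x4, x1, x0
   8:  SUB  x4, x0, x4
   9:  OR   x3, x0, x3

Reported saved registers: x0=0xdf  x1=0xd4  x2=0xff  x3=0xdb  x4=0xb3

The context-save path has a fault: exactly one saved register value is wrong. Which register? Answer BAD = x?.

after  0: x0=0x96 x1=0xd4 x2=0xca x3=0xdb x4=0xdf  N=1 Z=0
after  1: x0=0x04 x1=0xd4 x2=0xca x3=0xdb x4=0xdf  N=0 Z=0
after  2: x0=0xdf x1=0xd4 x2=0xca x3=0xdb x4=0xdf  N=1 Z=0
after  3: x0=0xdf x1=0xd4 x2=0xca x3=0xdb x4=0x00  N=0 Z=1
after  4: x0=0xdf x1=0xd4 x2=0xca x3=0xdb x4=0xd4  N=1 Z=0
after  5: x0=0xdf x1=0xd4 x2=0xca x3=0xdb x4=0xd4  N=1 Z=0
after  6: x0=0xdf x1=0xd4 x2=0xdf x3=0xdb x4=0xd4  N=1 Z=0
after  7: x0=0xdf x1=0xd4 x2=0xdf x3=0xdb x4=0xb3  N=1 Z=0
-- IRQ taken; context saved, return-PC = 8 --
mismatch: x2: reported 0xff vs actual 0xdf

BAD = x2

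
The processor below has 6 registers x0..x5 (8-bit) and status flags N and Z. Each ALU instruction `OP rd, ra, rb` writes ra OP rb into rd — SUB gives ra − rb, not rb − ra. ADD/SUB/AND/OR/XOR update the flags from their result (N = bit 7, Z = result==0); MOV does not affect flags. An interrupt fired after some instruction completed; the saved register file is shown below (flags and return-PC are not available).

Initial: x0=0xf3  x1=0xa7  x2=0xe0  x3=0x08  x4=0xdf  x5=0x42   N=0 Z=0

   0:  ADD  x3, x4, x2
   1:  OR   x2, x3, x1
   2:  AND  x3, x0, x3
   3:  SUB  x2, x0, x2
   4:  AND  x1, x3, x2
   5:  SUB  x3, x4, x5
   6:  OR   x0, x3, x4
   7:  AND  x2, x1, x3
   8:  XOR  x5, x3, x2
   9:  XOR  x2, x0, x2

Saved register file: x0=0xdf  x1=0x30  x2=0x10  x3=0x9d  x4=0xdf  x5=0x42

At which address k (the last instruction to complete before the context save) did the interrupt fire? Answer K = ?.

K = 7

after  0: x0=0xf3 x1=0xa7 x2=0xe0 x3=0xbf x4=0xdf x5=0x42  N=1 Z=0
after  1: x0=0xf3 x1=0xa7 x2=0xbf x3=0xbf x4=0xdf x5=0x42  N=1 Z=0
after  2: x0=0xf3 x1=0xa7 x2=0xbf x3=0xb3 x4=0xdf x5=0x42  N=1 Z=0
after  3: x0=0xf3 x1=0xa7 x2=0x34 x3=0xb3 x4=0xdf x5=0x42  N=0 Z=0
after  4: x0=0xf3 x1=0x30 x2=0x34 x3=0xb3 x4=0xdf x5=0x42  N=0 Z=0
after  5: x0=0xf3 x1=0x30 x2=0x34 x3=0x9d x4=0xdf x5=0x42  N=1 Z=0
after  6: x0=0xdf x1=0x30 x2=0x34 x3=0x9d x4=0xdf x5=0x42  N=1 Z=0
after  7: x0=0xdf x1=0x30 x2=0x10 x3=0x9d x4=0xdf x5=0x42  N=0 Z=0
-- IRQ taken; context saved, return-PC = 8 --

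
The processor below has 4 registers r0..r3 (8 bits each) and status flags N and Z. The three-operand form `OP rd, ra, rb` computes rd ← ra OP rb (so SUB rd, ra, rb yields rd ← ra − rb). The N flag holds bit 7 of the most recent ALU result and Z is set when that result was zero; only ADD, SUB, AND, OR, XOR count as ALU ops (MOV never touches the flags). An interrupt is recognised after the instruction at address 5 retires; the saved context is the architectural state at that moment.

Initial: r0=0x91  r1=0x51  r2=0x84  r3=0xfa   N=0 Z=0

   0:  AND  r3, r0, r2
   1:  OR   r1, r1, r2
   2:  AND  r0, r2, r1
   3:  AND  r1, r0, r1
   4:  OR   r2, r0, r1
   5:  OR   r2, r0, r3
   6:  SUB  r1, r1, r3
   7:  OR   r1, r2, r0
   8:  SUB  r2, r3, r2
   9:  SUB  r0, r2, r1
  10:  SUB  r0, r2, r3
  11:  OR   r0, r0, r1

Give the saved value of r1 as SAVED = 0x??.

after  0: r0=0x91 r1=0x51 r2=0x84 r3=0x80  N=1 Z=0
after  1: r0=0x91 r1=0xd5 r2=0x84 r3=0x80  N=1 Z=0
after  2: r0=0x84 r1=0xd5 r2=0x84 r3=0x80  N=1 Z=0
after  3: r0=0x84 r1=0x84 r2=0x84 r3=0x80  N=1 Z=0
after  4: r0=0x84 r1=0x84 r2=0x84 r3=0x80  N=1 Z=0
after  5: r0=0x84 r1=0x84 r2=0x84 r3=0x80  N=1 Z=0
-- IRQ taken; context saved, return-PC = 6 --

SAVED = 0x84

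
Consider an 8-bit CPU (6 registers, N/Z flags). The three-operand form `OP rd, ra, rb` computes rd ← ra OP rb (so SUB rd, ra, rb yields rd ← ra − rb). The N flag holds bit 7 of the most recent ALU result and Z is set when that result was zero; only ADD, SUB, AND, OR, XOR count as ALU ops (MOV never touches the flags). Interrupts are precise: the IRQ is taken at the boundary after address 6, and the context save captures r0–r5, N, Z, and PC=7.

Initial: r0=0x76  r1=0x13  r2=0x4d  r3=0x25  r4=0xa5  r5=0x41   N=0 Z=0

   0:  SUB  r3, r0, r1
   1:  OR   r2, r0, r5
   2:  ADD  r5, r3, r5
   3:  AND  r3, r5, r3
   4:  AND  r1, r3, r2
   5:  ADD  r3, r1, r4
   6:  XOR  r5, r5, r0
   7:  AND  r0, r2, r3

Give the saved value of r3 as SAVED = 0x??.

after  0: r0=0x76 r1=0x13 r2=0x4d r3=0x63 r4=0xa5 r5=0x41  N=0 Z=0
after  1: r0=0x76 r1=0x13 r2=0x77 r3=0x63 r4=0xa5 r5=0x41  N=0 Z=0
after  2: r0=0x76 r1=0x13 r2=0x77 r3=0x63 r4=0xa5 r5=0xa4  N=1 Z=0
after  3: r0=0x76 r1=0x13 r2=0x77 r3=0x20 r4=0xa5 r5=0xa4  N=0 Z=0
after  4: r0=0x76 r1=0x20 r2=0x77 r3=0x20 r4=0xa5 r5=0xa4  N=0 Z=0
after  5: r0=0x76 r1=0x20 r2=0x77 r3=0xc5 r4=0xa5 r5=0xa4  N=1 Z=0
after  6: r0=0x76 r1=0x20 r2=0x77 r3=0xc5 r4=0xa5 r5=0xd2  N=1 Z=0
-- IRQ taken; context saved, return-PC = 7 --

SAVED = 0xc5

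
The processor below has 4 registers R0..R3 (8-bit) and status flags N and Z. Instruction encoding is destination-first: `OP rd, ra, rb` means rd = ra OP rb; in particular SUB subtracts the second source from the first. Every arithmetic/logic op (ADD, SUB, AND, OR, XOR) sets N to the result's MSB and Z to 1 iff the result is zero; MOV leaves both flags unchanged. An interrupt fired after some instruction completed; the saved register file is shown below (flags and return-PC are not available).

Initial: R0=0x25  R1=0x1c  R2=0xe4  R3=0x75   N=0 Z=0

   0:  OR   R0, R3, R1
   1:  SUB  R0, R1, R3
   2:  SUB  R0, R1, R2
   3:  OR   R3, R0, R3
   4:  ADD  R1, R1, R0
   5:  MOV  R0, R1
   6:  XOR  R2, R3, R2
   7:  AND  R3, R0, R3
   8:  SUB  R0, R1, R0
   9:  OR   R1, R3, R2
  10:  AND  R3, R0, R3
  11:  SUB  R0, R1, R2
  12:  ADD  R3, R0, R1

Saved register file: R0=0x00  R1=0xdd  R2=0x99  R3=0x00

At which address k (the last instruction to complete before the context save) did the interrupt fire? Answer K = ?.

K = 10

after  0: R0=0x7d R1=0x1c R2=0xe4 R3=0x75  N=0 Z=0
after  1: R0=0xa7 R1=0x1c R2=0xe4 R3=0x75  N=1 Z=0
after  2: R0=0x38 R1=0x1c R2=0xe4 R3=0x75  N=0 Z=0
after  3: R0=0x38 R1=0x1c R2=0xe4 R3=0x7d  N=0 Z=0
after  4: R0=0x38 R1=0x54 R2=0xe4 R3=0x7d  N=0 Z=0
after  5: R0=0x54 R1=0x54 R2=0xe4 R3=0x7d  N=0 Z=0
after  6: R0=0x54 R1=0x54 R2=0x99 R3=0x7d  N=1 Z=0
after  7: R0=0x54 R1=0x54 R2=0x99 R3=0x54  N=0 Z=0
after  8: R0=0x00 R1=0x54 R2=0x99 R3=0x54  N=0 Z=1
after  9: R0=0x00 R1=0xdd R2=0x99 R3=0x54  N=1 Z=0
after 10: R0=0x00 R1=0xdd R2=0x99 R3=0x00  N=0 Z=1
-- IRQ taken; context saved, return-PC = 11 --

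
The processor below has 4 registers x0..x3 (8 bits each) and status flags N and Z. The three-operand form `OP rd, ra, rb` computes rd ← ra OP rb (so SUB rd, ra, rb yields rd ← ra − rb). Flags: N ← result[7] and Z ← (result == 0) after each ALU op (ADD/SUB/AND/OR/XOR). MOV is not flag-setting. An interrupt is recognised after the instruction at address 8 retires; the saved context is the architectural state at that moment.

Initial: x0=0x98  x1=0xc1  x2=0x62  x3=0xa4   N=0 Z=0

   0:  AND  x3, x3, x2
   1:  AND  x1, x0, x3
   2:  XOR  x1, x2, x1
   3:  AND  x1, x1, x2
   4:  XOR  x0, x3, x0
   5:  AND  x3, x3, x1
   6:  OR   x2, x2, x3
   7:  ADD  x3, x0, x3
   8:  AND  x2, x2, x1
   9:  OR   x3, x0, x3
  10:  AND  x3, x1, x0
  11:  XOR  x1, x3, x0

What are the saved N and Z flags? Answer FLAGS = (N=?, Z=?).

FLAGS = (N=0, Z=0)

after  0: x0=0x98 x1=0xc1 x2=0x62 x3=0x20  N=0 Z=0
after  1: x0=0x98 x1=0x00 x2=0x62 x3=0x20  N=0 Z=1
after  2: x0=0x98 x1=0x62 x2=0x62 x3=0x20  N=0 Z=0
after  3: x0=0x98 x1=0x62 x2=0x62 x3=0x20  N=0 Z=0
after  4: x0=0xb8 x1=0x62 x2=0x62 x3=0x20  N=1 Z=0
after  5: x0=0xb8 x1=0x62 x2=0x62 x3=0x20  N=0 Z=0
after  6: x0=0xb8 x1=0x62 x2=0x62 x3=0x20  N=0 Z=0
after  7: x0=0xb8 x1=0x62 x2=0x62 x3=0xd8  N=1 Z=0
after  8: x0=0xb8 x1=0x62 x2=0x62 x3=0xd8  N=0 Z=0
-- IRQ taken; context saved, return-PC = 9 --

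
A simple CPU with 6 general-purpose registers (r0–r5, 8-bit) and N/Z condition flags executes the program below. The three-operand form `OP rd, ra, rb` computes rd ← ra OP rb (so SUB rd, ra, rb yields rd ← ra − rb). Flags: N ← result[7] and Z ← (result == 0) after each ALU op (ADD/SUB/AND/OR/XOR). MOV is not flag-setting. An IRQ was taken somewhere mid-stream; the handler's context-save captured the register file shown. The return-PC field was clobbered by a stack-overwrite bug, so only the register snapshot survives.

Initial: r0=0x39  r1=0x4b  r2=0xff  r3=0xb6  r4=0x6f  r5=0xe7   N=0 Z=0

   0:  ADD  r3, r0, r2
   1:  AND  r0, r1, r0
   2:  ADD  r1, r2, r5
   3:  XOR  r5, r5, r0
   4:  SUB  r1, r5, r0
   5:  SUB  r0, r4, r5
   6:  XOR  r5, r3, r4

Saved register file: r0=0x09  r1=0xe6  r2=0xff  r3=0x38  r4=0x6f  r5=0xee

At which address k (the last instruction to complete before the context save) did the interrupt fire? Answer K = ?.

after  0: r0=0x39 r1=0x4b r2=0xff r3=0x38 r4=0x6f r5=0xe7  N=0 Z=0
after  1: r0=0x09 r1=0x4b r2=0xff r3=0x38 r4=0x6f r5=0xe7  N=0 Z=0
after  2: r0=0x09 r1=0xe6 r2=0xff r3=0x38 r4=0x6f r5=0xe7  N=1 Z=0
after  3: r0=0x09 r1=0xe6 r2=0xff r3=0x38 r4=0x6f r5=0xee  N=1 Z=0
-- IRQ taken; context saved, return-PC = 4 --

K = 3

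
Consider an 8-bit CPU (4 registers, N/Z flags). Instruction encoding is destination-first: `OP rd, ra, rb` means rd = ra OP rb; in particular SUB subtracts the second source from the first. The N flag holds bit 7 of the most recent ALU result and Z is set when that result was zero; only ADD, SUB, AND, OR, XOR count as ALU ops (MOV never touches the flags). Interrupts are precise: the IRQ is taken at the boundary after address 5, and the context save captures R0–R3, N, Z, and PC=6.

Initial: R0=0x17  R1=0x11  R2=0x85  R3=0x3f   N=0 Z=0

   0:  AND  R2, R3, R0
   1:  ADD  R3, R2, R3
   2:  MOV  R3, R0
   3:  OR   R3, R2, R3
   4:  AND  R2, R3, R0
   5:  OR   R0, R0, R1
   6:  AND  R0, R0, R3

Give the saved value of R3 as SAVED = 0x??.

SAVED = 0x17

after  0: R0=0x17 R1=0x11 R2=0x17 R3=0x3f  N=0 Z=0
after  1: R0=0x17 R1=0x11 R2=0x17 R3=0x56  N=0 Z=0
after  2: R0=0x17 R1=0x11 R2=0x17 R3=0x17  N=0 Z=0
after  3: R0=0x17 R1=0x11 R2=0x17 R3=0x17  N=0 Z=0
after  4: R0=0x17 R1=0x11 R2=0x17 R3=0x17  N=0 Z=0
after  5: R0=0x17 R1=0x11 R2=0x17 R3=0x17  N=0 Z=0
-- IRQ taken; context saved, return-PC = 6 --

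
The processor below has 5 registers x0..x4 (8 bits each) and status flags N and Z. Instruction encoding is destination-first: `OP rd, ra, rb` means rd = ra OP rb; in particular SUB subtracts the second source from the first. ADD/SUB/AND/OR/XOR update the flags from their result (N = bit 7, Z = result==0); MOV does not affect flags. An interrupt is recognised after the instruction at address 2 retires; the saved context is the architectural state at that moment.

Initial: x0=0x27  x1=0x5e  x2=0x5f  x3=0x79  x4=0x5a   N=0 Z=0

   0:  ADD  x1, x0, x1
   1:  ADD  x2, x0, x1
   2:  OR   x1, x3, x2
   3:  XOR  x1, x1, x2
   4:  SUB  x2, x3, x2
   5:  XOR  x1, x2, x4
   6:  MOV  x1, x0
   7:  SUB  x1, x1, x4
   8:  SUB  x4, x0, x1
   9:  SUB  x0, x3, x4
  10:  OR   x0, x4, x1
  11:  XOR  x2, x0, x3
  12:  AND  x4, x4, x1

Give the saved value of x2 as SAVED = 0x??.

SAVED = 0xac

after  0: x0=0x27 x1=0x85 x2=0x5f x3=0x79 x4=0x5a  N=1 Z=0
after  1: x0=0x27 x1=0x85 x2=0xac x3=0x79 x4=0x5a  N=1 Z=0
after  2: x0=0x27 x1=0xfd x2=0xac x3=0x79 x4=0x5a  N=1 Z=0
-- IRQ taken; context saved, return-PC = 3 --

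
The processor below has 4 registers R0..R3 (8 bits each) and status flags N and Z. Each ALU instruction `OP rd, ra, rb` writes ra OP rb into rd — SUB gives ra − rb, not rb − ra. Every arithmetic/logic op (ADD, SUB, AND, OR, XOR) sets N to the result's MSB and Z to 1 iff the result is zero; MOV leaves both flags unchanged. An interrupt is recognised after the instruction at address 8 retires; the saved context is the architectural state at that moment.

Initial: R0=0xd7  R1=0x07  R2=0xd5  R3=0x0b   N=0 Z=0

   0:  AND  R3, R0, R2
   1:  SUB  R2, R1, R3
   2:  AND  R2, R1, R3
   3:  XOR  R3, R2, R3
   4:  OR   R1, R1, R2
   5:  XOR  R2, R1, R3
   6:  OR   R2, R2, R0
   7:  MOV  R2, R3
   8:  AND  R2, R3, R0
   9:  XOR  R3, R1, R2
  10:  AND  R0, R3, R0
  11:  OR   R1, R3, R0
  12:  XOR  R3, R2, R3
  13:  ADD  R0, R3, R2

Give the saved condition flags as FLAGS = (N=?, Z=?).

after  0: R0=0xd7 R1=0x07 R2=0xd5 R3=0xd5  N=1 Z=0
after  1: R0=0xd7 R1=0x07 R2=0x32 R3=0xd5  N=0 Z=0
after  2: R0=0xd7 R1=0x07 R2=0x05 R3=0xd5  N=0 Z=0
after  3: R0=0xd7 R1=0x07 R2=0x05 R3=0xd0  N=1 Z=0
after  4: R0=0xd7 R1=0x07 R2=0x05 R3=0xd0  N=0 Z=0
after  5: R0=0xd7 R1=0x07 R2=0xd7 R3=0xd0  N=1 Z=0
after  6: R0=0xd7 R1=0x07 R2=0xd7 R3=0xd0  N=1 Z=0
after  7: R0=0xd7 R1=0x07 R2=0xd0 R3=0xd0  N=1 Z=0
after  8: R0=0xd7 R1=0x07 R2=0xd0 R3=0xd0  N=1 Z=0
-- IRQ taken; context saved, return-PC = 9 --

FLAGS = (N=1, Z=0)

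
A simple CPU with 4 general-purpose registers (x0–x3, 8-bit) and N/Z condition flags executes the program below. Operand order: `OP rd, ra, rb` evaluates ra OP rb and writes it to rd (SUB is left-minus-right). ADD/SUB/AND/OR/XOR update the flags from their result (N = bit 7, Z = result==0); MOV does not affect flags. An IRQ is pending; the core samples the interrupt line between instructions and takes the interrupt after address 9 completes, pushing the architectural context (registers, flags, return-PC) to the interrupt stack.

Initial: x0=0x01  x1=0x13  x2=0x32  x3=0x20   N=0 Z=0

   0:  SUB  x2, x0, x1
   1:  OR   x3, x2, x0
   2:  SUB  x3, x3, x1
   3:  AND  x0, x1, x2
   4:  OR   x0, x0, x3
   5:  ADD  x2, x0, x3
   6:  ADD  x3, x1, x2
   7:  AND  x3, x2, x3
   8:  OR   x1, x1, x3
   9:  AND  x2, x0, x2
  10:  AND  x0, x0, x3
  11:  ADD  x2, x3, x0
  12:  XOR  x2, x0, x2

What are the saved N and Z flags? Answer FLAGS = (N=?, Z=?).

FLAGS = (N=1, Z=0)

after  0: x0=0x01 x1=0x13 x2=0xee x3=0x20  N=1 Z=0
after  1: x0=0x01 x1=0x13 x2=0xee x3=0xef  N=1 Z=0
after  2: x0=0x01 x1=0x13 x2=0xee x3=0xdc  N=1 Z=0
after  3: x0=0x02 x1=0x13 x2=0xee x3=0xdc  N=0 Z=0
after  4: x0=0xde x1=0x13 x2=0xee x3=0xdc  N=1 Z=0
after  5: x0=0xde x1=0x13 x2=0xba x3=0xdc  N=1 Z=0
after  6: x0=0xde x1=0x13 x2=0xba x3=0xcd  N=1 Z=0
after  7: x0=0xde x1=0x13 x2=0xba x3=0x88  N=1 Z=0
after  8: x0=0xde x1=0x9b x2=0xba x3=0x88  N=1 Z=0
after  9: x0=0xde x1=0x9b x2=0x9a x3=0x88  N=1 Z=0
-- IRQ taken; context saved, return-PC = 10 --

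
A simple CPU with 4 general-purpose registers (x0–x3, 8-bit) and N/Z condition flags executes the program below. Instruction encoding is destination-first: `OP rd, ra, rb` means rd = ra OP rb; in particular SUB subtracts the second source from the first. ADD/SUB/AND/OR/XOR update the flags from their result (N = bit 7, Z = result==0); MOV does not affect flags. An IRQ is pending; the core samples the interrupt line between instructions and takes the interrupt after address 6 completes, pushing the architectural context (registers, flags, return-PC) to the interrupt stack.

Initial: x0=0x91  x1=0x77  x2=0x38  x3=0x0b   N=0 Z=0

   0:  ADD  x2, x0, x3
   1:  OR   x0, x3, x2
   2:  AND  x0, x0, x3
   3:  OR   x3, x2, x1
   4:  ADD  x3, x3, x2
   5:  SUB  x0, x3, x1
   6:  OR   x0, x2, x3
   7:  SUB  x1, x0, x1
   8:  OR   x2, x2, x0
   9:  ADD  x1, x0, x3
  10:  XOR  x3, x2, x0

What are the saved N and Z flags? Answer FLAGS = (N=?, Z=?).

FLAGS = (N=1, Z=0)

after  0: x0=0x91 x1=0x77 x2=0x9c x3=0x0b  N=1 Z=0
after  1: x0=0x9f x1=0x77 x2=0x9c x3=0x0b  N=1 Z=0
after  2: x0=0x0b x1=0x77 x2=0x9c x3=0x0b  N=0 Z=0
after  3: x0=0x0b x1=0x77 x2=0x9c x3=0xff  N=1 Z=0
after  4: x0=0x0b x1=0x77 x2=0x9c x3=0x9b  N=1 Z=0
after  5: x0=0x24 x1=0x77 x2=0x9c x3=0x9b  N=0 Z=0
after  6: x0=0x9f x1=0x77 x2=0x9c x3=0x9b  N=1 Z=0
-- IRQ taken; context saved, return-PC = 7 --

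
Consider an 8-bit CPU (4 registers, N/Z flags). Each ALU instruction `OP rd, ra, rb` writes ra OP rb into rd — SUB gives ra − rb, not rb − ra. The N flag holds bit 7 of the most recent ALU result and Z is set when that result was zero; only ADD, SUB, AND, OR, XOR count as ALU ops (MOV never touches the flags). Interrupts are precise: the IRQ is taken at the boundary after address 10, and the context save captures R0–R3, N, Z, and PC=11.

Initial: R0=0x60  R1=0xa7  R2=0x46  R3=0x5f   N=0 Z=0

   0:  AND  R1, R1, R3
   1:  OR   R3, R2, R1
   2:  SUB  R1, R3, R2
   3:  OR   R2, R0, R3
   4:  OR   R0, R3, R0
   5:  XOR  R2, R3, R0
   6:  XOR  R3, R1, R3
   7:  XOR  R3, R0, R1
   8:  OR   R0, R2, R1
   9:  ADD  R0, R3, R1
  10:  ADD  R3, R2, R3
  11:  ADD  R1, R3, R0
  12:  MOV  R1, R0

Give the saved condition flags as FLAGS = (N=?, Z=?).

after  0: R0=0x60 R1=0x07 R2=0x46 R3=0x5f  N=0 Z=0
after  1: R0=0x60 R1=0x07 R2=0x46 R3=0x47  N=0 Z=0
after  2: R0=0x60 R1=0x01 R2=0x46 R3=0x47  N=0 Z=0
after  3: R0=0x60 R1=0x01 R2=0x67 R3=0x47  N=0 Z=0
after  4: R0=0x67 R1=0x01 R2=0x67 R3=0x47  N=0 Z=0
after  5: R0=0x67 R1=0x01 R2=0x20 R3=0x47  N=0 Z=0
after  6: R0=0x67 R1=0x01 R2=0x20 R3=0x46  N=0 Z=0
after  7: R0=0x67 R1=0x01 R2=0x20 R3=0x66  N=0 Z=0
after  8: R0=0x21 R1=0x01 R2=0x20 R3=0x66  N=0 Z=0
after  9: R0=0x67 R1=0x01 R2=0x20 R3=0x66  N=0 Z=0
after 10: R0=0x67 R1=0x01 R2=0x20 R3=0x86  N=1 Z=0
-- IRQ taken; context saved, return-PC = 11 --

FLAGS = (N=1, Z=0)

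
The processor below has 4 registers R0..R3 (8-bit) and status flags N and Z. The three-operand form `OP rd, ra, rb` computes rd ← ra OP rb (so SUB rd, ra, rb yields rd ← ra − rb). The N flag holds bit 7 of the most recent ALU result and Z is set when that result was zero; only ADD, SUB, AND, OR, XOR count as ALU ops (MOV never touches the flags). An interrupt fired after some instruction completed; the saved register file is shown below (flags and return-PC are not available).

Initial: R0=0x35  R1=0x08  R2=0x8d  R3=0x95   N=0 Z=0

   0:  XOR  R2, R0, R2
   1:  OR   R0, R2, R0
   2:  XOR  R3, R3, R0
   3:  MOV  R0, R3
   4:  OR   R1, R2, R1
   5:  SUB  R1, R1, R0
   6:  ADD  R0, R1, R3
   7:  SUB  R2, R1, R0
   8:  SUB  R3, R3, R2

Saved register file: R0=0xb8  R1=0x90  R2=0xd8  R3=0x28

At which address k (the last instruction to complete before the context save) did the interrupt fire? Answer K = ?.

K = 7

after  0: R0=0x35 R1=0x08 R2=0xb8 R3=0x95  N=1 Z=0
after  1: R0=0xbd R1=0x08 R2=0xb8 R3=0x95  N=1 Z=0
after  2: R0=0xbd R1=0x08 R2=0xb8 R3=0x28  N=0 Z=0
after  3: R0=0x28 R1=0x08 R2=0xb8 R3=0x28  N=0 Z=0
after  4: R0=0x28 R1=0xb8 R2=0xb8 R3=0x28  N=1 Z=0
after  5: R0=0x28 R1=0x90 R2=0xb8 R3=0x28  N=1 Z=0
after  6: R0=0xb8 R1=0x90 R2=0xb8 R3=0x28  N=1 Z=0
after  7: R0=0xb8 R1=0x90 R2=0xd8 R3=0x28  N=1 Z=0
-- IRQ taken; context saved, return-PC = 8 --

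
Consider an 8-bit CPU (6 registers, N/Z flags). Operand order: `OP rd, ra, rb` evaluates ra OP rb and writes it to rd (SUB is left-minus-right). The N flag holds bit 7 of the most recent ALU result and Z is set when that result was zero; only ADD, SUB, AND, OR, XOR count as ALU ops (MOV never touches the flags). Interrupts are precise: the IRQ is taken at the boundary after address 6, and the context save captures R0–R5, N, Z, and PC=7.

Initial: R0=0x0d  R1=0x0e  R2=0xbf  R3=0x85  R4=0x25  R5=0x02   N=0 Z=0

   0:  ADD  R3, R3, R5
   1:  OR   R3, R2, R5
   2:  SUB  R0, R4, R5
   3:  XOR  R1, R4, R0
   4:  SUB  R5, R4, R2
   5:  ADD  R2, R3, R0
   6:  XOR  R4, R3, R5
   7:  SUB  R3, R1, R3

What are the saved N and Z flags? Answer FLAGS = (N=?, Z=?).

after  0: R0=0x0d R1=0x0e R2=0xbf R3=0x87 R4=0x25 R5=0x02  N=1 Z=0
after  1: R0=0x0d R1=0x0e R2=0xbf R3=0xbf R4=0x25 R5=0x02  N=1 Z=0
after  2: R0=0x23 R1=0x0e R2=0xbf R3=0xbf R4=0x25 R5=0x02  N=0 Z=0
after  3: R0=0x23 R1=0x06 R2=0xbf R3=0xbf R4=0x25 R5=0x02  N=0 Z=0
after  4: R0=0x23 R1=0x06 R2=0xbf R3=0xbf R4=0x25 R5=0x66  N=0 Z=0
after  5: R0=0x23 R1=0x06 R2=0xe2 R3=0xbf R4=0x25 R5=0x66  N=1 Z=0
after  6: R0=0x23 R1=0x06 R2=0xe2 R3=0xbf R4=0xd9 R5=0x66  N=1 Z=0
-- IRQ taken; context saved, return-PC = 7 --

FLAGS = (N=1, Z=0)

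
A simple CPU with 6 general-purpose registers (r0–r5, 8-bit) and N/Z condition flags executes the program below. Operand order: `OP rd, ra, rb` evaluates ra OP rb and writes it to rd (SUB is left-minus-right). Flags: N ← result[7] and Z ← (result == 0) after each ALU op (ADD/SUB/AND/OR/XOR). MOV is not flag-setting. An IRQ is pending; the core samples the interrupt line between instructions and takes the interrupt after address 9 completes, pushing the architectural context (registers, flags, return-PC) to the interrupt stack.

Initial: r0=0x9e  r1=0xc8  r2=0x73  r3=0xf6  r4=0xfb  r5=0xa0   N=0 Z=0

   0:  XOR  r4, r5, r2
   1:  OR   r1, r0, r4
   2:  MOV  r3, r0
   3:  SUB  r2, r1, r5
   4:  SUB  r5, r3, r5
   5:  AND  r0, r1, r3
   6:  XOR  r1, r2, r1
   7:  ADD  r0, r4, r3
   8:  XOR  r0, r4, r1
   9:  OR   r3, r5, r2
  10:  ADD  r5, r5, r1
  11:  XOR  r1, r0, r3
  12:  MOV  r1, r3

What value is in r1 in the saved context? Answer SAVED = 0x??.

SAVED = 0xe0

after  0: r0=0x9e r1=0xc8 r2=0x73 r3=0xf6 r4=0xd3 r5=0xa0  N=1 Z=0
after  1: r0=0x9e r1=0xdf r2=0x73 r3=0xf6 r4=0xd3 r5=0xa0  N=1 Z=0
after  2: r0=0x9e r1=0xdf r2=0x73 r3=0x9e r4=0xd3 r5=0xa0  N=1 Z=0
after  3: r0=0x9e r1=0xdf r2=0x3f r3=0x9e r4=0xd3 r5=0xa0  N=0 Z=0
after  4: r0=0x9e r1=0xdf r2=0x3f r3=0x9e r4=0xd3 r5=0xfe  N=1 Z=0
after  5: r0=0x9e r1=0xdf r2=0x3f r3=0x9e r4=0xd3 r5=0xfe  N=1 Z=0
after  6: r0=0x9e r1=0xe0 r2=0x3f r3=0x9e r4=0xd3 r5=0xfe  N=1 Z=0
after  7: r0=0x71 r1=0xe0 r2=0x3f r3=0x9e r4=0xd3 r5=0xfe  N=0 Z=0
after  8: r0=0x33 r1=0xe0 r2=0x3f r3=0x9e r4=0xd3 r5=0xfe  N=0 Z=0
after  9: r0=0x33 r1=0xe0 r2=0x3f r3=0xff r4=0xd3 r5=0xfe  N=1 Z=0
-- IRQ taken; context saved, return-PC = 10 --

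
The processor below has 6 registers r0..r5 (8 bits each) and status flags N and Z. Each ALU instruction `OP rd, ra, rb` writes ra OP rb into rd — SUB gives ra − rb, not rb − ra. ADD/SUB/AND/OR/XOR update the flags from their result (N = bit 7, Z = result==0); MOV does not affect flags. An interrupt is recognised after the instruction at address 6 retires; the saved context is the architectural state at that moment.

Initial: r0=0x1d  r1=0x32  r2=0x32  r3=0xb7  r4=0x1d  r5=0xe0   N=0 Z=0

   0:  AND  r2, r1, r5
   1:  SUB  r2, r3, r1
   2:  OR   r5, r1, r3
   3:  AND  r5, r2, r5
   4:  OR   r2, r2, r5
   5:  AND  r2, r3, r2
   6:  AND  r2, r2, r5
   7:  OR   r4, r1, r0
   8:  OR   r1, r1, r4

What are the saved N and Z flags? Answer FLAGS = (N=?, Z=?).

FLAGS = (N=1, Z=0)

after  0: r0=0x1d r1=0x32 r2=0x20 r3=0xb7 r4=0x1d r5=0xe0  N=0 Z=0
after  1: r0=0x1d r1=0x32 r2=0x85 r3=0xb7 r4=0x1d r5=0xe0  N=1 Z=0
after  2: r0=0x1d r1=0x32 r2=0x85 r3=0xb7 r4=0x1d r5=0xb7  N=1 Z=0
after  3: r0=0x1d r1=0x32 r2=0x85 r3=0xb7 r4=0x1d r5=0x85  N=1 Z=0
after  4: r0=0x1d r1=0x32 r2=0x85 r3=0xb7 r4=0x1d r5=0x85  N=1 Z=0
after  5: r0=0x1d r1=0x32 r2=0x85 r3=0xb7 r4=0x1d r5=0x85  N=1 Z=0
after  6: r0=0x1d r1=0x32 r2=0x85 r3=0xb7 r4=0x1d r5=0x85  N=1 Z=0
-- IRQ taken; context saved, return-PC = 7 --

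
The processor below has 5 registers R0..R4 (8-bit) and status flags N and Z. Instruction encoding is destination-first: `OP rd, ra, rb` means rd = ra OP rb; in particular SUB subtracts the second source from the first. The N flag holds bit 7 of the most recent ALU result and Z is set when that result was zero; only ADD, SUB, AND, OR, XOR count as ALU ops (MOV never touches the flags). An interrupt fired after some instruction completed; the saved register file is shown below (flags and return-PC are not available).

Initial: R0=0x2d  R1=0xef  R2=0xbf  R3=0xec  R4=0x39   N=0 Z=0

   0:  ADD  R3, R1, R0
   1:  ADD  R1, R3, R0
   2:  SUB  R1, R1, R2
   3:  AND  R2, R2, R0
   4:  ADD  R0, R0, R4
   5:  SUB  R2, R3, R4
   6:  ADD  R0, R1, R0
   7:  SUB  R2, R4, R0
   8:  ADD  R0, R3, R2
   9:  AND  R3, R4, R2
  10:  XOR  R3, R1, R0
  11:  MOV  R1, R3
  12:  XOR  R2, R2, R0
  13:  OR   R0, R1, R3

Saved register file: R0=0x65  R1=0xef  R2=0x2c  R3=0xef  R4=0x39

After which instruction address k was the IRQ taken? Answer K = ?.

K = 12

after  0: R0=0x2d R1=0xef R2=0xbf R3=0x1c R4=0x39  N=0 Z=0
after  1: R0=0x2d R1=0x49 R2=0xbf R3=0x1c R4=0x39  N=0 Z=0
after  2: R0=0x2d R1=0x8a R2=0xbf R3=0x1c R4=0x39  N=1 Z=0
after  3: R0=0x2d R1=0x8a R2=0x2d R3=0x1c R4=0x39  N=0 Z=0
after  4: R0=0x66 R1=0x8a R2=0x2d R3=0x1c R4=0x39  N=0 Z=0
after  5: R0=0x66 R1=0x8a R2=0xe3 R3=0x1c R4=0x39  N=1 Z=0
after  6: R0=0xf0 R1=0x8a R2=0xe3 R3=0x1c R4=0x39  N=1 Z=0
after  7: R0=0xf0 R1=0x8a R2=0x49 R3=0x1c R4=0x39  N=0 Z=0
after  8: R0=0x65 R1=0x8a R2=0x49 R3=0x1c R4=0x39  N=0 Z=0
after  9: R0=0x65 R1=0x8a R2=0x49 R3=0x09 R4=0x39  N=0 Z=0
after 10: R0=0x65 R1=0x8a R2=0x49 R3=0xef R4=0x39  N=1 Z=0
after 11: R0=0x65 R1=0xef R2=0x49 R3=0xef R4=0x39  N=1 Z=0
after 12: R0=0x65 R1=0xef R2=0x2c R3=0xef R4=0x39  N=0 Z=0
-- IRQ taken; context saved, return-PC = 13 --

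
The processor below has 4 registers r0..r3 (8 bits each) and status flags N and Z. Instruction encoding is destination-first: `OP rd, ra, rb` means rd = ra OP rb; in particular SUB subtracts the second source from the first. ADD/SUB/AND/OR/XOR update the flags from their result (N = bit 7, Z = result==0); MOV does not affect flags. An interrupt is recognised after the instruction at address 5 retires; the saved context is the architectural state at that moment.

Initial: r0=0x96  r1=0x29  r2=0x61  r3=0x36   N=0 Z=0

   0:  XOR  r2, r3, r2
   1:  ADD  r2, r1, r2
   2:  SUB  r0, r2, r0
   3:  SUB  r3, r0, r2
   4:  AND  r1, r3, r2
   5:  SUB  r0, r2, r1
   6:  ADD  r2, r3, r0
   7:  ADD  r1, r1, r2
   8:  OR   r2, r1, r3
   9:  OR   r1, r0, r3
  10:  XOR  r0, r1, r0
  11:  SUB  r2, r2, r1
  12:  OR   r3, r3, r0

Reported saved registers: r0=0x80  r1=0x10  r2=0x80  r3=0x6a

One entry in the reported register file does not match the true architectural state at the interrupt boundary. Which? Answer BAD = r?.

BAD = r1

after  0: r0=0x96 r1=0x29 r2=0x57 r3=0x36  N=0 Z=0
after  1: r0=0x96 r1=0x29 r2=0x80 r3=0x36  N=1 Z=0
after  2: r0=0xea r1=0x29 r2=0x80 r3=0x36  N=1 Z=0
after  3: r0=0xea r1=0x29 r2=0x80 r3=0x6a  N=0 Z=0
after  4: r0=0xea r1=0x00 r2=0x80 r3=0x6a  N=0 Z=1
after  5: r0=0x80 r1=0x00 r2=0x80 r3=0x6a  N=1 Z=0
-- IRQ taken; context saved, return-PC = 6 --
mismatch: r1: reported 0x10 vs actual 0x00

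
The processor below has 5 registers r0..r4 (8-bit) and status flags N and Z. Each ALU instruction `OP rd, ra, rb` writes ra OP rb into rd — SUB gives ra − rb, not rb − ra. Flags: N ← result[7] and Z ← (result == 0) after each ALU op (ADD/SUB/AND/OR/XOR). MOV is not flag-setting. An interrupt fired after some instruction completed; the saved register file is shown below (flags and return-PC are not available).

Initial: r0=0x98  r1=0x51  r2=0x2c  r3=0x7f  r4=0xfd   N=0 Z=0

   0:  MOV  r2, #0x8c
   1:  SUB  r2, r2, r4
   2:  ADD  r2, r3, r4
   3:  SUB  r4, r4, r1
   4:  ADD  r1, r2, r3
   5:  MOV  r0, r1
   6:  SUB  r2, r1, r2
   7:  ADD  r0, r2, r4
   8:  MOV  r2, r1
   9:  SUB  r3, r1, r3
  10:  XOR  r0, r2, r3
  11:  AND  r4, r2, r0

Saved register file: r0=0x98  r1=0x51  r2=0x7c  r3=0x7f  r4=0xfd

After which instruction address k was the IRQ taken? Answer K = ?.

K = 2

after  0: r0=0x98 r1=0x51 r2=0x8c r3=0x7f r4=0xfd  N=0 Z=0
after  1: r0=0x98 r1=0x51 r2=0x8f r3=0x7f r4=0xfd  N=1 Z=0
after  2: r0=0x98 r1=0x51 r2=0x7c r3=0x7f r4=0xfd  N=0 Z=0
-- IRQ taken; context saved, return-PC = 3 --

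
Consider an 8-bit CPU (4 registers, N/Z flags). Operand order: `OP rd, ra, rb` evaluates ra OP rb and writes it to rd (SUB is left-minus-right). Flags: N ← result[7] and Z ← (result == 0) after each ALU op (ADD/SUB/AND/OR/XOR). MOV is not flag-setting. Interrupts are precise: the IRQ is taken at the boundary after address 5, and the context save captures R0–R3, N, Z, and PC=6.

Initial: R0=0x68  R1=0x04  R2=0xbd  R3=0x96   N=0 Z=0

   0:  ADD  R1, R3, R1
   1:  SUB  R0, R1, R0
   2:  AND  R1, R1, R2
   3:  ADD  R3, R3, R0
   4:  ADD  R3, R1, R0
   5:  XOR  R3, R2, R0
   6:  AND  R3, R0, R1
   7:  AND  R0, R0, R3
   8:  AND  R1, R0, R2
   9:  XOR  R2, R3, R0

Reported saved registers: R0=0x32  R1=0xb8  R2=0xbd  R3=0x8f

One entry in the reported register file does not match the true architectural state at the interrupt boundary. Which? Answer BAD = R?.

after  0: R0=0x68 R1=0x9a R2=0xbd R3=0x96  N=1 Z=0
after  1: R0=0x32 R1=0x9a R2=0xbd R3=0x96  N=0 Z=0
after  2: R0=0x32 R1=0x98 R2=0xbd R3=0x96  N=1 Z=0
after  3: R0=0x32 R1=0x98 R2=0xbd R3=0xc8  N=1 Z=0
after  4: R0=0x32 R1=0x98 R2=0xbd R3=0xca  N=1 Z=0
after  5: R0=0x32 R1=0x98 R2=0xbd R3=0x8f  N=1 Z=0
-- IRQ taken; context saved, return-PC = 6 --
mismatch: R1: reported 0xb8 vs actual 0x98

BAD = R1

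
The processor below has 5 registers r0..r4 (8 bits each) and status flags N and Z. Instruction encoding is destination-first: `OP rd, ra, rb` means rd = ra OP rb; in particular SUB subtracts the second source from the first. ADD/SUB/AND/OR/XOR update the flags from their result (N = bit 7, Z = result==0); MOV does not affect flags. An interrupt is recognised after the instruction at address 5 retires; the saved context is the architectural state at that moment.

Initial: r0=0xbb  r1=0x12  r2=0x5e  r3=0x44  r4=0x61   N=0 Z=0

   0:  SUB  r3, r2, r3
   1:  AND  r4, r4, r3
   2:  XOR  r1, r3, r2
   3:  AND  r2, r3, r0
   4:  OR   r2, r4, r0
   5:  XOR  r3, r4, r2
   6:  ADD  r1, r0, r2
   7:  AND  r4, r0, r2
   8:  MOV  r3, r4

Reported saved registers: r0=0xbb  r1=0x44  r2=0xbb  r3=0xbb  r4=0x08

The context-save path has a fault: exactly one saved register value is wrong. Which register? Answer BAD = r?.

BAD = r4

after  0: r0=0xbb r1=0x12 r2=0x5e r3=0x1a r4=0x61  N=0 Z=0
after  1: r0=0xbb r1=0x12 r2=0x5e r3=0x1a r4=0x00  N=0 Z=1
after  2: r0=0xbb r1=0x44 r2=0x5e r3=0x1a r4=0x00  N=0 Z=0
after  3: r0=0xbb r1=0x44 r2=0x1a r3=0x1a r4=0x00  N=0 Z=0
after  4: r0=0xbb r1=0x44 r2=0xbb r3=0x1a r4=0x00  N=1 Z=0
after  5: r0=0xbb r1=0x44 r2=0xbb r3=0xbb r4=0x00  N=1 Z=0
-- IRQ taken; context saved, return-PC = 6 --
mismatch: r4: reported 0x08 vs actual 0x00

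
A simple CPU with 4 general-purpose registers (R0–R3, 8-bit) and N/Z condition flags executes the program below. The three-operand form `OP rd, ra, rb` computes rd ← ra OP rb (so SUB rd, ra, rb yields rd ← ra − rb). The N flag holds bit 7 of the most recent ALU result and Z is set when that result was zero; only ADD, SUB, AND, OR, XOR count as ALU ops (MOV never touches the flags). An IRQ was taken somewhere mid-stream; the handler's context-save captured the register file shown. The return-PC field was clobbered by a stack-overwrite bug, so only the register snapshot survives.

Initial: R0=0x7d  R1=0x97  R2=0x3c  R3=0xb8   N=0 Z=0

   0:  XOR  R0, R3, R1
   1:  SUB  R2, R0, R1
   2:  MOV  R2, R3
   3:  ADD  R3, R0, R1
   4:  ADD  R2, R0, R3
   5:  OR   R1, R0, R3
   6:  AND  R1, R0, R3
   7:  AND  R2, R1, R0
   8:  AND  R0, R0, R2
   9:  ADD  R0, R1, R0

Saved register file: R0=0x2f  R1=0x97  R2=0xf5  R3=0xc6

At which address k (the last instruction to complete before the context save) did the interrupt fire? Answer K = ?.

K = 4

after  0: R0=0x2f R1=0x97 R2=0x3c R3=0xb8  N=0 Z=0
after  1: R0=0x2f R1=0x97 R2=0x98 R3=0xb8  N=1 Z=0
after  2: R0=0x2f R1=0x97 R2=0xb8 R3=0xb8  N=1 Z=0
after  3: R0=0x2f R1=0x97 R2=0xb8 R3=0xc6  N=1 Z=0
after  4: R0=0x2f R1=0x97 R2=0xf5 R3=0xc6  N=1 Z=0
-- IRQ taken; context saved, return-PC = 5 --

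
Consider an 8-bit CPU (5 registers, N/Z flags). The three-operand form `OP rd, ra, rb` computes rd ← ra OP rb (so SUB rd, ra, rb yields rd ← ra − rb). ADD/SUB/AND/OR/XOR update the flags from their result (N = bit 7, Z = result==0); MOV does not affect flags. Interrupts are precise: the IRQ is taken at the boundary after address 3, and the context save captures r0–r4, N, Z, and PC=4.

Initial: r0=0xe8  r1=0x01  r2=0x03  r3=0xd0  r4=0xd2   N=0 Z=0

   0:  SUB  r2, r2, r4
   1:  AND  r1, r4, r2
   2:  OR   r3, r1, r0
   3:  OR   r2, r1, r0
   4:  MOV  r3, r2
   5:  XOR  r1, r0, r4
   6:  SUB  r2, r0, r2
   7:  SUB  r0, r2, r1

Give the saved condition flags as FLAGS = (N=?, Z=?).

after  0: r0=0xe8 r1=0x01 r2=0x31 r3=0xd0 r4=0xd2  N=0 Z=0
after  1: r0=0xe8 r1=0x10 r2=0x31 r3=0xd0 r4=0xd2  N=0 Z=0
after  2: r0=0xe8 r1=0x10 r2=0x31 r3=0xf8 r4=0xd2  N=1 Z=0
after  3: r0=0xe8 r1=0x10 r2=0xf8 r3=0xf8 r4=0xd2  N=1 Z=0
-- IRQ taken; context saved, return-PC = 4 --

FLAGS = (N=1, Z=0)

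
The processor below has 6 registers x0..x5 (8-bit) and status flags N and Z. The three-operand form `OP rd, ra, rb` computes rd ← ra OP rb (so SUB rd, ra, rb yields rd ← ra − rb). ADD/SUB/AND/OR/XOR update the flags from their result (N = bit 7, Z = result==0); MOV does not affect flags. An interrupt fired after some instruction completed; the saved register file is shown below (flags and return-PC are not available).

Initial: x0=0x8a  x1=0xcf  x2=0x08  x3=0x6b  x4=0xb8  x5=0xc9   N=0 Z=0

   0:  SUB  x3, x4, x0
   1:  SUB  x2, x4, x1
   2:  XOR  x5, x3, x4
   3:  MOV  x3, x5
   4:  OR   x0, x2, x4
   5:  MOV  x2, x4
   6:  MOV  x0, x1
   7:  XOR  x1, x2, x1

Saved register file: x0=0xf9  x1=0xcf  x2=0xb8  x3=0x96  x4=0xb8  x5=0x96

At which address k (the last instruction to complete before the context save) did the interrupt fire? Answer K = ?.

after  0: x0=0x8a x1=0xcf x2=0x08 x3=0x2e x4=0xb8 x5=0xc9  N=0 Z=0
after  1: x0=0x8a x1=0xcf x2=0xe9 x3=0x2e x4=0xb8 x5=0xc9  N=1 Z=0
after  2: x0=0x8a x1=0xcf x2=0xe9 x3=0x2e x4=0xb8 x5=0x96  N=1 Z=0
after  3: x0=0x8a x1=0xcf x2=0xe9 x3=0x96 x4=0xb8 x5=0x96  N=1 Z=0
after  4: x0=0xf9 x1=0xcf x2=0xe9 x3=0x96 x4=0xb8 x5=0x96  N=1 Z=0
after  5: x0=0xf9 x1=0xcf x2=0xb8 x3=0x96 x4=0xb8 x5=0x96  N=1 Z=0
-- IRQ taken; context saved, return-PC = 6 --

K = 5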